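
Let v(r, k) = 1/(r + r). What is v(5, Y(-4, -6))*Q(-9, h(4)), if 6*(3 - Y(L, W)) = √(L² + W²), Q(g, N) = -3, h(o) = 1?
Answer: -3/10 ≈ -0.30000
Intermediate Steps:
Y(L, W) = 3 - √(L² + W²)/6
v(r, k) = 1/(2*r)
v(5, Y(-4, -6))*Q(-9, h(4)) = ((½)/5)*(-3) = ((½)*(⅕))*(-3) = (⅒)*(-3) = -3/10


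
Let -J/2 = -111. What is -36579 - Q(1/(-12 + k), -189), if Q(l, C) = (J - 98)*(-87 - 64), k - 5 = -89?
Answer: -17855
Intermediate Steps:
k = -84 (k = 5 - 89 = -84)
J = 222 (J = -2*(-111) = 222)
Q(l, C) = -18724 (Q(l, C) = (222 - 98)*(-87 - 64) = 124*(-151) = -18724)
-36579 - Q(1/(-12 + k), -189) = -36579 - 1*(-18724) = -36579 + 18724 = -17855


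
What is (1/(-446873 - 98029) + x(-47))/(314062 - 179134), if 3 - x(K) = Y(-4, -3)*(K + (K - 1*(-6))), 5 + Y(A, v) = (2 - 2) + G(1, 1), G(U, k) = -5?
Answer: -477879055/73522537056 ≈ -0.0064998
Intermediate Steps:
Y(A, v) = -10 (Y(A, v) = -5 + ((2 - 2) - 5) = -5 + (0 - 5) = -5 - 5 = -10)
x(K) = 63 + 20*K (x(K) = 3 - (-10)*(K + (K - 1*(-6))) = 3 - (-10)*(K + (K + 6)) = 3 - (-10)*(K + (6 + K)) = 3 - (-10)*(6 + 2*K) = 3 - (-60 - 20*K) = 3 + (60 + 20*K) = 63 + 20*K)
(1/(-446873 - 98029) + x(-47))/(314062 - 179134) = (1/(-446873 - 98029) + (63 + 20*(-47)))/(314062 - 179134) = (1/(-544902) + (63 - 940))/134928 = (-1/544902 - 877)*(1/134928) = -477879055/544902*1/134928 = -477879055/73522537056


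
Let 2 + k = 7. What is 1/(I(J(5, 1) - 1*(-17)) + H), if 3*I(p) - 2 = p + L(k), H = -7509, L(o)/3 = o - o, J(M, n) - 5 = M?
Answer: -3/22498 ≈ -0.00013335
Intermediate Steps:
k = 5 (k = -2 + 7 = 5)
J(M, n) = 5 + M
L(o) = 0 (L(o) = 3*(o - o) = 3*0 = 0)
I(p) = ⅔ + p/3 (I(p) = ⅔ + (p + 0)/3 = ⅔ + p/3)
1/(I(J(5, 1) - 1*(-17)) + H) = 1/((⅔ + ((5 + 5) - 1*(-17))/3) - 7509) = 1/((⅔ + (10 + 17)/3) - 7509) = 1/((⅔ + (⅓)*27) - 7509) = 1/((⅔ + 9) - 7509) = 1/(29/3 - 7509) = 1/(-22498/3) = -3/22498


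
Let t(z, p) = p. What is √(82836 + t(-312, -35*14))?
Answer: √82346 ≈ 286.96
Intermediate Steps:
√(82836 + t(-312, -35*14)) = √(82836 - 35*14) = √(82836 - 490) = √82346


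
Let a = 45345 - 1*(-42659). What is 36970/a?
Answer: 18485/44002 ≈ 0.42009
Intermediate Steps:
a = 88004 (a = 45345 + 42659 = 88004)
36970/a = 36970/88004 = 36970*(1/88004) = 18485/44002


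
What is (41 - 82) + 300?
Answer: 259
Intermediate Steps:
(41 - 82) + 300 = -41 + 300 = 259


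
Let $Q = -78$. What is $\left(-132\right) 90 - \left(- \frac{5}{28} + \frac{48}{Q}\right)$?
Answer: $- \frac{4324031}{364} \approx -11879.0$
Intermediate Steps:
$\left(-132\right) 90 - \left(- \frac{5}{28} + \frac{48}{Q}\right) = \left(-132\right) 90 - \left(- \frac{8}{13} - \frac{5}{28}\right) = -11880 - - \frac{289}{364} = -11880 + \left(\frac{8}{13} + \frac{5}{28}\right) = -11880 + \frac{289}{364} = - \frac{4324031}{364}$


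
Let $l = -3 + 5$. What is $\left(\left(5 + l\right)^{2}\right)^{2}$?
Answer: $2401$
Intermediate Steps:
$l = 2$
$\left(\left(5 + l\right)^{2}\right)^{2} = \left(\left(5 + 2\right)^{2}\right)^{2} = \left(7^{2}\right)^{2} = 49^{2} = 2401$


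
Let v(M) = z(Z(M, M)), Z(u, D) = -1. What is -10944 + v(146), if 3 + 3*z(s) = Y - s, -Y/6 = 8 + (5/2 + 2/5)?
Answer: -164497/15 ≈ -10966.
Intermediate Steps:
Y = -327/5 (Y = -6*(8 + (5/2 + 2/5)) = -6*(8 + (5*(½) + 2*(⅕))) = -6*(8 + (5/2 + ⅖)) = -6*(8 + 29/10) = -6*109/10 = -327/5 ≈ -65.400)
z(s) = -114/5 - s/3 (z(s) = -1 + (-327/5 - s)/3 = -1 + (-109/5 - s/3) = -114/5 - s/3)
v(M) = -337/15 (v(M) = -114/5 - ⅓*(-1) = -114/5 + ⅓ = -337/15)
-10944 + v(146) = -10944 - 337/15 = -164497/15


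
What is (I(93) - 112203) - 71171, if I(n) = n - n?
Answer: -183374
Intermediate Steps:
I(n) = 0
(I(93) - 112203) - 71171 = (0 - 112203) - 71171 = -112203 - 71171 = -183374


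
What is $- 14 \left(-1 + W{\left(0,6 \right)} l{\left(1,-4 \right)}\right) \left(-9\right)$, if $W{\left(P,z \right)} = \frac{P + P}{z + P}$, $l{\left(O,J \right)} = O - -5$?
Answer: $-126$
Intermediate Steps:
$l{\left(O,J \right)} = 5 + O$ ($l{\left(O,J \right)} = O + 5 = 5 + O$)
$W{\left(P,z \right)} = \frac{2 P}{P + z}$
$- 14 \left(-1 + W{\left(0,6 \right)} l{\left(1,-4 \right)}\right) \left(-9\right) = - 14 \left(-1 + 2 \cdot 0 \frac{1}{0 + 6} \left(5 + 1\right)\right) \left(-9\right) = - 14 \left(-1 + 2 \cdot 0 \cdot \frac{1}{6} \cdot 6\right) \left(-9\right) = - 14 \left(-1 + 0 \cdot 6\right) \left(-9\right) = - 14 \left(-1 + 0\right) \left(-9\right) = \left(-14\right) \left(-1\right) \left(-9\right) = 14 \left(-9\right) = -126$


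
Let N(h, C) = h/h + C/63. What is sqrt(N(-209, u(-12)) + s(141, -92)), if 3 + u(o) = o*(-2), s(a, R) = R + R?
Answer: 2*I*sqrt(411)/3 ≈ 13.515*I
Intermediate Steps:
s(a, R) = 2*R
u(o) = -3 - 2*o (u(o) = -3 + o*(-2) = -3 - 2*o)
N(h, C) = 1 + C/63 (N(h, C) = 1 + C*(1/63) = 1 + C/63)
sqrt(N(-209, u(-12)) + s(141, -92)) = sqrt((1 + (-3 - 2*(-12))/63) + 2*(-92)) = sqrt((1 + (-3 + 24)/63) - 184) = sqrt((1 + (1/63)*21) - 184) = sqrt((1 + 1/3) - 184) = sqrt(4/3 - 184) = sqrt(-548/3) = 2*I*sqrt(411)/3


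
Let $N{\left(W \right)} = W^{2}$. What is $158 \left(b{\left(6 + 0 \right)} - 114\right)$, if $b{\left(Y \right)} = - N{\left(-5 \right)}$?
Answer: $-21962$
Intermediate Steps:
$b{\left(Y \right)} = -25$ ($b{\left(Y \right)} = - \left(-5\right)^{2} = \left(-1\right) 25 = -25$)
$158 \left(b{\left(6 + 0 \right)} - 114\right) = 158 \left(-25 - 114\right) = 158 \left(-139\right) = -21962$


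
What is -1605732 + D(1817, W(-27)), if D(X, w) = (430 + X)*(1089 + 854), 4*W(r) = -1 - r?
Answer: 2760189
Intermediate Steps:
W(r) = -1/4 - r/4 (W(r) = (-1 - r)/4 = -1/4 - r/4)
D(X, w) = 835490 + 1943*X (D(X, w) = (430 + X)*1943 = 835490 + 1943*X)
-1605732 + D(1817, W(-27)) = -1605732 + (835490 + 1943*1817) = -1605732 + (835490 + 3530431) = -1605732 + 4365921 = 2760189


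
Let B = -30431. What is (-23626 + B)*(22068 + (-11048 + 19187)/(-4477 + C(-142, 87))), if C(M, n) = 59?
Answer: -5269924222245/4418 ≈ -1.1928e+9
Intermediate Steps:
(-23626 + B)*(22068 + (-11048 + 19187)/(-4477 + C(-142, 87))) = (-23626 - 30431)*(22068 + (-11048 + 19187)/(-4477 + 59)) = -54057*(22068 + 8139/(-4418)) = -54057*(22068 + 8139*(-1/4418)) = -54057*(22068 - 8139/4418) = -54057*97488285/4418 = -5269924222245/4418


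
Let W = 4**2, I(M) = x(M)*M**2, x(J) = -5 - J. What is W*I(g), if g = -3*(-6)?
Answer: -119232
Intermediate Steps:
g = 18
I(M) = M**2*(-5 - M) (I(M) = (-5 - M)*M**2 = M**2*(-5 - M))
W = 16
W*I(g) = 16*(18**2*(-5 - 1*18)) = 16*(324*(-5 - 18)) = 16*(324*(-23)) = 16*(-7452) = -119232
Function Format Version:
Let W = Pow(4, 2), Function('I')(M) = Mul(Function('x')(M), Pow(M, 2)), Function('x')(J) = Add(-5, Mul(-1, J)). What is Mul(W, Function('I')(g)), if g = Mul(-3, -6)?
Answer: -119232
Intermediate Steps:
g = 18
Function('I')(M) = Mul(Pow(M, 2), Add(-5, Mul(-1, M))) (Function('I')(M) = Mul(Add(-5, Mul(-1, M)), Pow(M, 2)) = Mul(Pow(M, 2), Add(-5, Mul(-1, M))))
W = 16
Mul(W, Function('I')(g)) = Mul(16, Mul(Pow(18, 2), Add(-5, Mul(-1, 18)))) = Mul(16, Mul(324, Add(-5, -18))) = Mul(16, Mul(324, -23)) = Mul(16, -7452) = -119232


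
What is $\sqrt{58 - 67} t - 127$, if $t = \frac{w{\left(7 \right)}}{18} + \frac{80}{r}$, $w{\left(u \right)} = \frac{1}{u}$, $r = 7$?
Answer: $-127 + \frac{1441 i}{42} \approx -127.0 + 34.31 i$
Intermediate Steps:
$t = \frac{1441}{126}$ ($t = \frac{1}{7 \cdot 18} + \frac{80}{7} = \frac{1}{7} \cdot \frac{1}{18} + 80 \cdot \frac{1}{7} = \frac{1}{126} + \frac{80}{7} = \frac{1441}{126} \approx 11.437$)
$\sqrt{58 - 67} t - 127 = \sqrt{58 - 67} \cdot \frac{1441}{126} - 127 = \sqrt{-9} \cdot \frac{1441}{126} - 127 = 3 i \frac{1441}{126} - 127 = \frac{1441 i}{42} - 127 = -127 + \frac{1441 i}{42}$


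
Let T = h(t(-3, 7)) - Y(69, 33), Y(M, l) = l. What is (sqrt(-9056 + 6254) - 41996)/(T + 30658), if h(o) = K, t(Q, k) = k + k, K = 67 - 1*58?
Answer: -20998/15317 + I*sqrt(2802)/30634 ≈ -1.3709 + 0.0017279*I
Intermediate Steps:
K = 9 (K = 67 - 58 = 9)
t(Q, k) = 2*k
h(o) = 9
T = -24 (T = 9 - 1*33 = 9 - 33 = -24)
(sqrt(-9056 + 6254) - 41996)/(T + 30658) = (sqrt(-9056 + 6254) - 41996)/(-24 + 30658) = (sqrt(-2802) - 41996)/30634 = (I*sqrt(2802) - 41996)*(1/30634) = (-41996 + I*sqrt(2802))*(1/30634) = -20998/15317 + I*sqrt(2802)/30634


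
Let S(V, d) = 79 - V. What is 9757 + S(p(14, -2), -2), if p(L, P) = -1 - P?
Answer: 9835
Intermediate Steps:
9757 + S(p(14, -2), -2) = 9757 + (79 - (-1 - 1*(-2))) = 9757 + (79 - (-1 + 2)) = 9757 + (79 - 1*1) = 9757 + (79 - 1) = 9757 + 78 = 9835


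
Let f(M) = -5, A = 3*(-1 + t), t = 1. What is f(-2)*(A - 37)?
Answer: 185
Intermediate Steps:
A = 0 (A = 3*(-1 + 1) = 3*0 = 0)
f(-2)*(A - 37) = -5*(0 - 37) = -5*(-37) = 185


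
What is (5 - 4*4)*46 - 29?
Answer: -535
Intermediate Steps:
(5 - 4*4)*46 - 29 = (5 - 16)*46 - 29 = -11*46 - 29 = -506 - 29 = -535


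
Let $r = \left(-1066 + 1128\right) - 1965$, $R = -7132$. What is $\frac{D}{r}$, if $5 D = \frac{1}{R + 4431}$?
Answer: $\frac{1}{25700015} \approx 3.891 \cdot 10^{-8}$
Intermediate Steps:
$D = - \frac{1}{13505}$ ($D = \frac{1}{5 \left(-7132 + 4431\right)} = \frac{1}{5 \left(-2701\right)} = \frac{1}{5} \left(- \frac{1}{2701}\right) = - \frac{1}{13505} \approx -7.4047 \cdot 10^{-5}$)
$r = -1903$ ($r = 62 - 1965 = -1903$)
$\frac{D}{r} = - \frac{1}{13505 \left(-1903\right)} = \left(- \frac{1}{13505}\right) \left(- \frac{1}{1903}\right) = \frac{1}{25700015}$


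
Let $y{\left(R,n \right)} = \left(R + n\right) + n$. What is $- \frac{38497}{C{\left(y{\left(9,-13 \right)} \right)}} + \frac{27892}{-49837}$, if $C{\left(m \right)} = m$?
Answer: $\frac{100952675}{44591} \approx 2264.0$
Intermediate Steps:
$y{\left(R,n \right)} = R + 2 n$
$- \frac{38497}{C{\left(y{\left(9,-13 \right)} \right)}} + \frac{27892}{-49837} = - \frac{38497}{9 + 2 \left(-13\right)} + \frac{27892}{-49837} = - \frac{38497}{9 - 26} + 27892 \left(- \frac{1}{49837}\right) = - \frac{38497}{-17} - \frac{1468}{2623} = \left(-38497\right) \left(- \frac{1}{17}\right) - \frac{1468}{2623} = \frac{38497}{17} - \frac{1468}{2623} = \frac{100952675}{44591}$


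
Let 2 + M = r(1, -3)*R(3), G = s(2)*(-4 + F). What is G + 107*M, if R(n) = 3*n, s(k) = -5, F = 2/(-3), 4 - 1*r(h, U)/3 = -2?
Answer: 51430/3 ≈ 17143.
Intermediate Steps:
r(h, U) = 18 (r(h, U) = 12 - 3*(-2) = 12 + 6 = 18)
F = -⅔ (F = 2*(-⅓) = -⅔ ≈ -0.66667)
G = 70/3 (G = -5*(-4 - ⅔) = -5*(-14/3) = 70/3 ≈ 23.333)
M = 160 (M = -2 + 18*(3*3) = -2 + 18*9 = -2 + 162 = 160)
G + 107*M = 70/3 + 107*160 = 70/3 + 17120 = 51430/3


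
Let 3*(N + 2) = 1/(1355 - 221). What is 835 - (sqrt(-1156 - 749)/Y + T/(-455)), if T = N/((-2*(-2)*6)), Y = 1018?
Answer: 31020109597/37149840 - I*sqrt(1905)/1018 ≈ 835.0 - 0.042875*I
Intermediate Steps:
N = -6803/3402 (N = -2 + 1/(3*(1355 - 221)) = -2 + (1/3)/1134 = -2 + (1/3)*(1/1134) = -2 + 1/3402 = -6803/3402 ≈ -1.9997)
T = -6803/81648 (T = -6803/(3402*(-2*(-2)*6)) = -6803/(3402*(4*6)) = -6803/3402/24 = -6803/3402*1/24 = -6803/81648 ≈ -0.083321)
835 - (sqrt(-1156 - 749)/Y + T/(-455)) = 835 - (sqrt(-1156 - 749)/1018 - 6803/81648/(-455)) = 835 - (sqrt(-1905)*(1/1018) - 6803/81648*(-1/455)) = 835 - ((I*sqrt(1905))*(1/1018) + 6803/37149840) = 835 - (I*sqrt(1905)/1018 + 6803/37149840) = 835 - (6803/37149840 + I*sqrt(1905)/1018) = 835 + (-6803/37149840 - I*sqrt(1905)/1018) = 31020109597/37149840 - I*sqrt(1905)/1018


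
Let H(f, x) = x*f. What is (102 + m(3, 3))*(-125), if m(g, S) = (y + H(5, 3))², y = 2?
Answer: -48875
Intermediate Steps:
H(f, x) = f*x
m(g, S) = 289 (m(g, S) = (2 + 5*3)² = (2 + 15)² = 17² = 289)
(102 + m(3, 3))*(-125) = (102 + 289)*(-125) = 391*(-125) = -48875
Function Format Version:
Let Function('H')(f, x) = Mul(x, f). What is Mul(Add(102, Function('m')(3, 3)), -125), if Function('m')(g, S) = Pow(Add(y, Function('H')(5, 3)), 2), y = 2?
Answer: -48875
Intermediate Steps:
Function('H')(f, x) = Mul(f, x)
Function('m')(g, S) = 289 (Function('m')(g, S) = Pow(Add(2, Mul(5, 3)), 2) = Pow(Add(2, 15), 2) = Pow(17, 2) = 289)
Mul(Add(102, Function('m')(3, 3)), -125) = Mul(Add(102, 289), -125) = Mul(391, -125) = -48875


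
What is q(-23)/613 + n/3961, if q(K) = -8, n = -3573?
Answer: -2221937/2428093 ≈ -0.91510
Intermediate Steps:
q(-23)/613 + n/3961 = -8/613 - 3573/3961 = -2221937/2428093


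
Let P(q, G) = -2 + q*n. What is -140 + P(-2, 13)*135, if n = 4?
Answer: -1490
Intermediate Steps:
P(q, G) = -2 + 4*q (P(q, G) = -2 + q*4 = -2 + 4*q)
-140 + P(-2, 13)*135 = -140 + (-2 + 4*(-2))*135 = -140 + (-2 - 8)*135 = -140 - 10*135 = -140 - 1350 = -1490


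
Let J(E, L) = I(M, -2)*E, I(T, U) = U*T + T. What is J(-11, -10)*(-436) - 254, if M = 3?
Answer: -14642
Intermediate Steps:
I(T, U) = T + T*U (I(T, U) = T*U + T = T + T*U)
J(E, L) = -3*E (J(E, L) = (3*(1 - 2))*E = (3*(-1))*E = -3*E)
J(-11, -10)*(-436) - 254 = -3*(-11)*(-436) - 254 = 33*(-436) - 254 = -14388 - 254 = -14642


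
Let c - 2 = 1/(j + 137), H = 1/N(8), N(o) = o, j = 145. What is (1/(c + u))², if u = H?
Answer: 1272384/5764801 ≈ 0.22072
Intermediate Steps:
H = ⅛ (H = 1/8 = ⅛ ≈ 0.12500)
u = ⅛ ≈ 0.12500
c = 565/282 (c = 2 + 1/(145 + 137) = 2 + 1/282 = 565/282 ≈ 2.0035)
(1/(c + u))² = (1/(565/282 + ⅛))² = (1/(2401/1128))² = (1128/2401)² = 1272384/5764801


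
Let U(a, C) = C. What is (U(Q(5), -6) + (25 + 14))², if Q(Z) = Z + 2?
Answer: 1089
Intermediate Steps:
Q(Z) = 2 + Z
(U(Q(5), -6) + (25 + 14))² = (-6 + (25 + 14))² = (-6 + 39)² = 33² = 1089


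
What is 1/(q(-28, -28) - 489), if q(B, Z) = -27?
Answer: -1/516 ≈ -0.0019380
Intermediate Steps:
1/(q(-28, -28) - 489) = 1/(-27 - 489) = 1/(-516) = -1/516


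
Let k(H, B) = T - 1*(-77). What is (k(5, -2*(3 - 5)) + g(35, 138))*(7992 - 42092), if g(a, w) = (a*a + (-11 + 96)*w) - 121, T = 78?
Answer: -442924900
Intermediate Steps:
k(H, B) = 155 (k(H, B) = 78 - 1*(-77) = 78 + 77 = 155)
g(a, w) = -121 + a**2 + 85*w (g(a, w) = (a**2 + 85*w) - 121 = -121 + a**2 + 85*w)
(k(5, -2*(3 - 5)) + g(35, 138))*(7992 - 42092) = (155 + (-121 + 35**2 + 85*138))*(7992 - 42092) = (155 + (-121 + 1225 + 11730))*(-34100) = (155 + 12834)*(-34100) = 12989*(-34100) = -442924900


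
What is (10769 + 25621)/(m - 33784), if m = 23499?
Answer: -7278/2057 ≈ -3.5382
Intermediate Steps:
(10769 + 25621)/(m - 33784) = (10769 + 25621)/(23499 - 33784) = 36390/(-10285) = 36390*(-1/10285) = -7278/2057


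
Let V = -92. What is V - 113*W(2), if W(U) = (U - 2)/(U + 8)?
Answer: -92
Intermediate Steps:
W(U) = (-2 + U)/(8 + U)
V - 113*W(2) = -92 - 113*(-2 + 2)/(8 + 2) = -92 - 113*0/10 = -92 - 113*0 = -92 + 0 = -92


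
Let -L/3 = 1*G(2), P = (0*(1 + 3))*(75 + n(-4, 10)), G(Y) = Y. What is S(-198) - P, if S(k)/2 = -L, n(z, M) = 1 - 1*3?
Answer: 12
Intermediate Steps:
n(z, M) = -2 (n(z, M) = 1 - 3 = -2)
P = 0 (P = (0*(1 + 3))*(75 - 2) = (0*4)*73 = 0*73 = 0)
L = -6 (L = -3*2 = -6)
S(k) = 12 (S(k) = 2*(-1*(-6)) = 2*6 = 12)
S(-198) - P = 12 - 1*0 = 12 + 0 = 12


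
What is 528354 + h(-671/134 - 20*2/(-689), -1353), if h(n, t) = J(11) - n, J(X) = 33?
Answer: 48784315121/92326 ≈ 5.2839e+5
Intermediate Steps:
h(n, t) = 33 - n
528354 + h(-671/134 - 20*2/(-689), -1353) = 528354 + (33 - (-671/134 - 20*2/(-689))) = 528354 + (33 - (-671*1/134 - 40*(-1/689))) = 528354 + (33 - (-671/134 + 40/689)) = 528354 + (33 - 1*(-456959/92326)) = 528354 + (33 + 456959/92326) = 528354 + 3503717/92326 = 48784315121/92326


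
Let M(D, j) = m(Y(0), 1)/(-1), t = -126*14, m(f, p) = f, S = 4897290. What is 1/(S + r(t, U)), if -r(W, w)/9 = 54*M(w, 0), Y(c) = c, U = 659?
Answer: 1/4897290 ≈ 2.0419e-7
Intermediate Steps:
t = -1764
M(D, j) = 0 (M(D, j) = 0/(-1) = 0*(-1) = 0)
r(W, w) = 0 (r(W, w) = -486*0 = -9*0 = 0)
1/(S + r(t, U)) = 1/(4897290 + 0) = 1/4897290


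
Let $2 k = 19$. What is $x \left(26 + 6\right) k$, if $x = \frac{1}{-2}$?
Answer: $-152$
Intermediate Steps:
$k = \frac{19}{2}$ ($k = \frac{1}{2} \cdot 19 = \frac{19}{2} \approx 9.5$)
$x = - \frac{1}{2} \approx -0.5$
$x \left(26 + 6\right) k = - \frac{\left(26 + 6\right) \frac{19}{2}}{2} = - \frac{32 \cdot \frac{19}{2}}{2} = \left(- \frac{1}{2}\right) 304 = -152$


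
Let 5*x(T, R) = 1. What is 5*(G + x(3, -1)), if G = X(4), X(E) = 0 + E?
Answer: 21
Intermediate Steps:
X(E) = E
x(T, R) = 1/5 (x(T, R) = (1/5)*1 = 1/5)
G = 4
5*(G + x(3, -1)) = 5*(4 + 1/5) = 5*(21/5) = 21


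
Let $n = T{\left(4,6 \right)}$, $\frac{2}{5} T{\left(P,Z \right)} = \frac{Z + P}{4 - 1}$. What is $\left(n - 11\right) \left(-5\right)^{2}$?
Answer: $- \frac{200}{3} \approx -66.667$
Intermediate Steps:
$T{\left(P,Z \right)} = \frac{5 P}{6} + \frac{5 Z}{6}$ ($T{\left(P,Z \right)} = \frac{5 \frac{Z + P}{4 - 1}}{2} = \frac{5 \frac{P + Z}{3}}{2} = \frac{5 \left(P + Z\right) \frac{1}{3}}{2} = \frac{5 \left(\frac{P}{3} + \frac{Z}{3}\right)}{2} = \frac{5 P}{6} + \frac{5 Z}{6}$)
$n = \frac{25}{3}$ ($n = \frac{5}{6} \cdot 4 + \frac{5}{6} \cdot 6 = \frac{10}{3} + 5 = \frac{25}{3} \approx 8.3333$)
$\left(n - 11\right) \left(-5\right)^{2} = \left(\frac{25}{3} - 11\right) \left(-5\right)^{2} = \left(- \frac{8}{3}\right) 25 = - \frac{200}{3}$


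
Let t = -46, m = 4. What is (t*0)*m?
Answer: 0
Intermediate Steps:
(t*0)*m = -46*0*4 = 0*4 = 0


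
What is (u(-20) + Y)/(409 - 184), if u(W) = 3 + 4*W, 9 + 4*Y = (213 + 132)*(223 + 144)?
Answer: 63149/450 ≈ 140.33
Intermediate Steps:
Y = 63303/2 (Y = -9/4 + ((213 + 132)*(223 + 144))/4 = -9/4 + (345*367)/4 = -9/4 + (1/4)*126615 = -9/4 + 126615/4 = 63303/2 ≈ 31652.)
(u(-20) + Y)/(409 - 184) = ((3 + 4*(-20)) + 63303/2)/(409 - 184) = ((3 - 80) + 63303/2)/225 = (-77 + 63303/2)*(1/225) = (63149/2)*(1/225) = 63149/450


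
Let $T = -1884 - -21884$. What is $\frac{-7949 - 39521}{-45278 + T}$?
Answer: $\frac{23735}{12639} \approx 1.8779$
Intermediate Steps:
$T = 20000$ ($T = -1884 + 21884 = 20000$)
$\frac{-7949 - 39521}{-45278 + T} = \frac{-7949 - 39521}{-45278 + 20000} = - \frac{47470}{-25278} = \left(-47470\right) \left(- \frac{1}{25278}\right) = \frac{23735}{12639}$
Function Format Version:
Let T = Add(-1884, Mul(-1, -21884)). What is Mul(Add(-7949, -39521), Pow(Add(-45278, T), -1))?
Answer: Rational(23735, 12639) ≈ 1.8779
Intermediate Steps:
T = 20000 (T = Add(-1884, 21884) = 20000)
Mul(Add(-7949, -39521), Pow(Add(-45278, T), -1)) = Mul(Add(-7949, -39521), Pow(Add(-45278, 20000), -1)) = Mul(-47470, Pow(-25278, -1)) = Mul(-47470, Rational(-1, 25278)) = Rational(23735, 12639)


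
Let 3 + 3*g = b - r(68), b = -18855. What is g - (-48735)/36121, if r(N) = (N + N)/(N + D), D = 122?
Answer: -64699699463/10294485 ≈ -6284.9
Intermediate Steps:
r(N) = 2*N/(122 + N) (r(N) = (N + N)/(N + 122) = (2*N)/(122 + N) = 2*N/(122 + N))
g = -1791578/285 (g = -1 + (-18855 - 2*68/(122 + 68))/3 = -1 + (-18855 - 2*68/190)/3 = -1 + (-18855 - 1*68/95)/3 = -1 + (-18855 - 68/95)/3 = -1 + (1/3)*(-1791293/95) = -1 - 1791293/285 = -1791578/285 ≈ -6286.2)
g - (-48735)/36121 = -1791578/285 - (-48735)/36121 = -1791578/285 - 1*(-48735/36121) = -1791578/285 + 48735/36121 = -64699699463/10294485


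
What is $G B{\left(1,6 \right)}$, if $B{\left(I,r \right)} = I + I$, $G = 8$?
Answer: $16$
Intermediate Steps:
$B{\left(I,r \right)} = 2 I$
$G B{\left(1,6 \right)} = 8 \cdot 2 \cdot 1 = 8 \cdot 2 = 16$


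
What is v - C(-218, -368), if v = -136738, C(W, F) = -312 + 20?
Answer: -136446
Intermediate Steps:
C(W, F) = -292
v - C(-218, -368) = -136738 - 1*(-292) = -136738 + 292 = -136446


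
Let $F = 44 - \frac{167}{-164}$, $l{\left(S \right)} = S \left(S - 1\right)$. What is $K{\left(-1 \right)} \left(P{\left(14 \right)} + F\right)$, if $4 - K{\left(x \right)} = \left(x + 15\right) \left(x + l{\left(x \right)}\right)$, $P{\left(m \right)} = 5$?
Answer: $- \frac{41015}{82} \approx -500.18$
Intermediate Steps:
$l{\left(S \right)} = S \left(-1 + S\right)$
$K{\left(x \right)} = 4 - \left(15 + x\right) \left(x + x \left(-1 + x\right)\right)$ ($K{\left(x \right)} = 4 - \left(x + 15\right) \left(x + x \left(-1 + x\right)\right) = 4 - \left(15 + x\right) \left(x + x \left(-1 + x\right)\right)$)
$F = \frac{7383}{164}$ ($F = 44 - - \frac{167}{164} = 44 + \frac{167}{164} = \frac{7383}{164} \approx 45.018$)
$K{\left(-1 \right)} \left(P{\left(14 \right)} + F\right) = \left(4 - \left(-1\right)^{3} - 15 \left(-1\right)^{2}\right) \left(5 + \frac{7383}{164}\right) = \left(4 - -1 - 15\right) \frac{8203}{164} = \left(4 + 1 - 15\right) \frac{8203}{164} = \left(-10\right) \frac{8203}{164} = - \frac{41015}{82}$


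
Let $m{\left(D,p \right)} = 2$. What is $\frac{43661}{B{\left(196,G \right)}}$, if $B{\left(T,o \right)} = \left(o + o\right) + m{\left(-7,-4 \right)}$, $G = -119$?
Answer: $- \frac{43661}{236} \approx -185.0$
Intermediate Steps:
$B{\left(T,o \right)} = 2 + 2 o$ ($B{\left(T,o \right)} = \left(o + o\right) + 2 = 2 o + 2 = 2 + 2 o$)
$\frac{43661}{B{\left(196,G \right)}} = \frac{43661}{2 + 2 \left(-119\right)} = \frac{43661}{2 - 238} = \frac{43661}{-236} = 43661 \left(- \frac{1}{236}\right) = - \frac{43661}{236}$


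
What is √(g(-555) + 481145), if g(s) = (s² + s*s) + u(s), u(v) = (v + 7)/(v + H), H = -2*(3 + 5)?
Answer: √357730867903/571 ≈ 1047.5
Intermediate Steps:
H = -16 (H = -2*8 = -16)
u(v) = (7 + v)/(-16 + v) (u(v) = (v + 7)/(v - 16) = (7 + v)/(-16 + v))
g(s) = 2*s² + (7 + s)/(-16 + s) (g(s) = (s² + s*s) + (7 + s)/(-16 + s) = (s² + s²) + (7 + s)/(-16 + s) = 2*s² + (7 + s)/(-16 + s))
√(g(-555) + 481145) = √((7 - 555 + 2*(-555)²*(-16 - 555))/(-16 - 555) + 481145) = √((7 - 555 + 2*308025*(-571))/(-571) + 481145) = √(-(7 - 555 - 351764550)/571 + 481145) = √(-1/571*(-351765098) + 481145) = √(351765098/571 + 481145) = √(626498893/571) = √357730867903/571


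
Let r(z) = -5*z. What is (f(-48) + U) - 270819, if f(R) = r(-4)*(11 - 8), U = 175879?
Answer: -94880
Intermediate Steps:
f(R) = 60 (f(R) = (-5*(-4))*(11 - 8) = 20*3 = 60)
(f(-48) + U) - 270819 = (60 + 175879) - 270819 = 175939 - 270819 = -94880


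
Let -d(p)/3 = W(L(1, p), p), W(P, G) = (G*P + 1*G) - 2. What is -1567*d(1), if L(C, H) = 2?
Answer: 4701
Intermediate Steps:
W(P, G) = -2 + G + G*P (W(P, G) = (G*P + G) - 2 = (G + G*P) - 2 = -2 + G + G*P)
d(p) = 6 - 9*p (d(p) = -3*(-2 + p + p*2) = -3*(-2 + p + 2*p) = -3*(-2 + 3*p) = 6 - 9*p)
-1567*d(1) = -1567*(6 - 9*1) = -1567*(6 - 9) = -1567*(-3) = 4701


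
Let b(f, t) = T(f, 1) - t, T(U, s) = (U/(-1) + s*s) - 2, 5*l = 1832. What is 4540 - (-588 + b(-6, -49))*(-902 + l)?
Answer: -1407352/5 ≈ -2.8147e+5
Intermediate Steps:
l = 1832/5 (l = (⅕)*1832 = 1832/5 ≈ 366.40)
T(U, s) = -2 + s² - U (T(U, s) = (-U + s²) - 2 = (s² - U) - 2 = -2 + s² - U)
b(f, t) = -1 - f - t (b(f, t) = (-2 + 1² - f) - t = (-2 + 1 - f) - t = (-1 - f) - t = -1 - f - t)
4540 - (-588 + b(-6, -49))*(-902 + l) = 4540 - (-588 + (-1 - 1*(-6) - 1*(-49)))*(-902 + 1832/5) = 4540 - (-588 + (-1 + 6 + 49))*(-2678)/5 = 4540 - (-588 + 54)*(-2678)/5 = 4540 - (-534)*(-2678)/5 = 4540 - 1*1430052/5 = 4540 - 1430052/5 = -1407352/5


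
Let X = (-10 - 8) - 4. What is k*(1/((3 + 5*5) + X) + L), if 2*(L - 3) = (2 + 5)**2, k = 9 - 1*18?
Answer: -249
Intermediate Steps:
X = -22 (X = -18 - 4 = -22)
k = -9 (k = 9 - 18 = -9)
L = 55/2 (L = 3 + (2 + 5)**2/2 = 3 + (1/2)*7**2 = 3 + (1/2)*49 = 3 + 49/2 = 55/2 ≈ 27.500)
k*(1/((3 + 5*5) + X) + L) = -9*(1/((3 + 5*5) - 22) + 55/2) = -9*(1/((3 + 25) - 22) + 55/2) = -9*(1/(28 - 22) + 55/2) = -9*(1/6 + 55/2) = -9*83/3 = -249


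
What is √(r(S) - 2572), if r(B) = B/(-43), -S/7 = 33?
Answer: I*√4745695/43 ≈ 50.662*I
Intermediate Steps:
S = -231 (S = -7*33 = -231)
r(B) = -B/43 (r(B) = B*(-1/43) = -B/43)
√(r(S) - 2572) = √(-1/43*(-231) - 2572) = √(231/43 - 2572) = √(-110365/43) = I*√4745695/43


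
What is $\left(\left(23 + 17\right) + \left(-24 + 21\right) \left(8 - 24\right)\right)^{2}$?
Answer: $7744$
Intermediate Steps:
$\left(\left(23 + 17\right) + \left(-24 + 21\right) \left(8 - 24\right)\right)^{2} = \left(40 - -48\right)^{2} = \left(40 + 48\right)^{2} = 88^{2} = 7744$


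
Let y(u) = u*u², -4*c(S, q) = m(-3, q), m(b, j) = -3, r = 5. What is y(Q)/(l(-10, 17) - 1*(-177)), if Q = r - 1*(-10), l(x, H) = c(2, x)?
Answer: 1500/79 ≈ 18.987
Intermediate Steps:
c(S, q) = ¾ (c(S, q) = -¼*(-3) = ¾)
l(x, H) = ¾
Q = 15 (Q = 5 - 1*(-10) = 5 + 10 = 15)
y(u) = u³
y(Q)/(l(-10, 17) - 1*(-177)) = 15³/(¾ - 1*(-177)) = 3375/(¾ + 177) = 3375/(711/4) = 3375*(4/711) = 1500/79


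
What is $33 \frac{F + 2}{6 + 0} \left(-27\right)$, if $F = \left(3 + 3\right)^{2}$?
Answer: $-5643$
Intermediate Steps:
$F = 36$ ($F = 6^{2} = 36$)
$33 \frac{F + 2}{6 + 0} \left(-27\right) = 33 \frac{36 + 2}{6 + 0} \left(-27\right) = 33 \cdot \frac{1}{6} \cdot 38 \left(-27\right) = 33 \cdot \frac{19}{3} \left(-27\right) = 209 \left(-27\right) = -5643$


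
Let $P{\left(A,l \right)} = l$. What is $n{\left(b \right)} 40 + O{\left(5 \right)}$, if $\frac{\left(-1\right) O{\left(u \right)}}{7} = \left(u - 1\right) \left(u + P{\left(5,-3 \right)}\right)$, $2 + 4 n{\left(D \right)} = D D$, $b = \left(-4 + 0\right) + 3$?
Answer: $-66$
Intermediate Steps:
$b = -1$ ($b = -4 + 3 = -1$)
$n{\left(D \right)} = - \frac{1}{2} + \frac{D^{2}}{4}$ ($n{\left(D \right)} = - \frac{1}{2} + \frac{D D}{4} = - \frac{1}{2} + \frac{D^{2}}{4}$)
$O{\left(u \right)} = - 7 \left(-1 + u\right) \left(-3 + u\right)$ ($O{\left(u \right)} = - 7 \left(u - 1\right) \left(u - 3\right) = - 7 \left(-1 + u\right) \left(-3 + u\right)$)
$n{\left(b \right)} 40 + O{\left(5 \right)} = \left(- \frac{1}{2} + \frac{\left(-1\right)^{2}}{4}\right) 40 - \left(-119 + 175\right) = \left(- \frac{1}{2} + \frac{1}{4} \cdot 1\right) 40 - 56 = \left(- \frac{1}{2} + \frac{1}{4}\right) 40 - 56 = \left(- \frac{1}{4}\right) 40 - 56 = -10 - 56 = -66$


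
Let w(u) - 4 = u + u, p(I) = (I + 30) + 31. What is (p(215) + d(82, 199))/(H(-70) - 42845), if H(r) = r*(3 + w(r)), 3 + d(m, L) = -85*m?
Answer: 6697/33535 ≈ 0.19970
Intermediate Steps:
p(I) = 61 + I (p(I) = (30 + I) + 31 = 61 + I)
d(m, L) = -3 - 85*m
w(u) = 4 + 2*u (w(u) = 4 + (u + u) = 4 + 2*u)
H(r) = r*(7 + 2*r) (H(r) = r*(3 + (4 + 2*r)) = r*(7 + 2*r))
(p(215) + d(82, 199))/(H(-70) - 42845) = ((61 + 215) + (-3 - 85*82))/(-70*(7 + 2*(-70)) - 42845) = (276 + (-3 - 6970))/(-70*(7 - 140) - 42845) = (276 - 6973)/(-70*(-133) - 42845) = -6697/(9310 - 42845) = -6697/(-33535) = -6697*(-1/33535) = 6697/33535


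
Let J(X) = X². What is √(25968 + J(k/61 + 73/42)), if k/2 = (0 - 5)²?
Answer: √170492842801/2562 ≈ 161.17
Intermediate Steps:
k = 50 (k = 2*(0 - 5)² = 2*(-5)² = 2*25 = 50)
√(25968 + J(k/61 + 73/42)) = √(25968 + (50/61 + 73/42)²) = √(25968 + (6553/2562)²) = √(25968 + 42941809/6563844) = √(170492842801/6563844) = √170492842801/2562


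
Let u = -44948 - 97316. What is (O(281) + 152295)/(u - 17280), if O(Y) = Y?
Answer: -19072/19943 ≈ -0.95633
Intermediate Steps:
u = -142264
(O(281) + 152295)/(u - 17280) = (281 + 152295)/(-142264 - 17280) = 152576/(-159544) = 152576*(-1/159544) = -19072/19943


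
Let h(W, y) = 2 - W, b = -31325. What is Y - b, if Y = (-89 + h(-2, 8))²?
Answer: 38550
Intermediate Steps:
Y = 7225 (Y = (-89 + (2 - 1*(-2)))² = (-89 + (2 + 2))² = (-89 + 4)² = (-85)² = 7225)
Y - b = 7225 - 1*(-31325) = 7225 + 31325 = 38550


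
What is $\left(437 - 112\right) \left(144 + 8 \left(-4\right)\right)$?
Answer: $36400$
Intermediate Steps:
$\left(437 - 112\right) \left(144 + 8 \left(-4\right)\right) = 325 \left(144 - 32\right) = 325 \cdot 112 = 36400$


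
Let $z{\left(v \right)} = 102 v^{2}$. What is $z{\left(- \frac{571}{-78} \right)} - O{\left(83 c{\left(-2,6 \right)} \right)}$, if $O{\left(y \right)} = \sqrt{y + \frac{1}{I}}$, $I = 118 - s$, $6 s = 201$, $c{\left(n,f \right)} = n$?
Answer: $\frac{5542697}{1014} - \frac{2 i \sqrt{7013}}{13} \approx 5466.2 - 12.884 i$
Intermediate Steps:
$s = \frac{67}{2}$ ($s = \frac{1}{6} \cdot 201 = \frac{67}{2} \approx 33.5$)
$I = \frac{169}{2}$ ($I = 118 - \frac{67}{2} = \frac{169}{2} \approx 84.5$)
$O{\left(y \right)} = \sqrt{\frac{2}{169} + y}$ ($O{\left(y \right)} = \sqrt{y + \frac{1}{\frac{169}{2}}} = \sqrt{y + \frac{2}{169}} = \sqrt{\frac{2}{169} + y}$)
$z{\left(- \frac{571}{-78} \right)} - O{\left(83 c{\left(-2,6 \right)} \right)} = 102 \left(- \frac{571}{-78}\right)^{2} - \frac{\sqrt{2 + 169 \cdot 83 \left(-2\right)}}{13} = 102 \left(\left(-571\right) \left(- \frac{1}{78}\right)\right)^{2} - \frac{\sqrt{2 + 169 \left(-166\right)}}{13} = 102 \left(\frac{571}{78}\right)^{2} - \frac{\sqrt{2 - 28054}}{13} = 102 \cdot \frac{326041}{6084} - \frac{\sqrt{-28052}}{13} = \frac{5542697}{1014} - \frac{2 i \sqrt{7013}}{13}$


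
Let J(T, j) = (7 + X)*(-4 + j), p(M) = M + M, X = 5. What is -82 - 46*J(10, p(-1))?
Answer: 3230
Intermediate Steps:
p(M) = 2*M
J(T, j) = -48 + 12*j (J(T, j) = (7 + 5)*(-4 + j) = 12*(-4 + j) = -48 + 12*j)
-82 - 46*J(10, p(-1)) = -82 - 46*(-48 + 12*(2*(-1))) = -82 - 46*(-48 + 12*(-2)) = -82 - 46*(-48 - 24) = -82 - 46*(-72) = -82 + 3312 = 3230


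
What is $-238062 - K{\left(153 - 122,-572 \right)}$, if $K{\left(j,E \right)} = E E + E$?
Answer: $-564674$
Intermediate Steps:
$K{\left(j,E \right)} = E + E^{2}$ ($K{\left(j,E \right)} = E^{2} + E = E + E^{2}$)
$-238062 - K{\left(153 - 122,-572 \right)} = -238062 - - 572 \left(1 - 572\right) = -238062 - \left(-572\right) \left(-571\right) = -238062 - 326612 = -564674$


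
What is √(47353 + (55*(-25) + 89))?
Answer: √46067 ≈ 214.63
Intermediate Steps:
√(47353 + (55*(-25) + 89)) = √(47353 + (-1375 + 89)) = √(47353 - 1286) = √46067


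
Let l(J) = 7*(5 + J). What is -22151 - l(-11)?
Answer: -22109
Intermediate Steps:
l(J) = 35 + 7*J
-22151 - l(-11) = -22151 - (35 + 7*(-11)) = -22151 - (35 - 77) = -22151 - 1*(-42) = -22151 + 42 = -22109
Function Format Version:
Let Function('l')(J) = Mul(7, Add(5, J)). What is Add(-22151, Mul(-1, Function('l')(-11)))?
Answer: -22109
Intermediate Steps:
Function('l')(J) = Add(35, Mul(7, J))
Add(-22151, Mul(-1, Function('l')(-11))) = Add(-22151, Mul(-1, Add(35, Mul(7, -11)))) = Add(-22151, Mul(-1, Add(35, -77))) = Add(-22151, Mul(-1, -42)) = Add(-22151, 42) = -22109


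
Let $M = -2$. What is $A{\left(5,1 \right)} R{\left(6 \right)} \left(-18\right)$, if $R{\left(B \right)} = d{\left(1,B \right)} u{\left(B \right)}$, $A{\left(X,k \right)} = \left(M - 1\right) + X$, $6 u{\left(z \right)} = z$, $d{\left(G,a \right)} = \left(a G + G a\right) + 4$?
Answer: $-576$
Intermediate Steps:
$d{\left(G,a \right)} = 4 + 2 G a$ ($d{\left(G,a \right)} = \left(G a + G a\right) + 4 = 2 G a + 4 = 4 + 2 G a$)
$u{\left(z \right)} = \frac{z}{6}$
$A{\left(X,k \right)} = -3 + X$ ($A{\left(X,k \right)} = \left(-2 - 1\right) + X = -3 + X$)
$R{\left(B \right)} = \frac{B \left(4 + 2 B\right)}{6}$ ($R{\left(B \right)} = \left(4 + 2 \cdot 1 B\right) \frac{B}{6} = \left(4 + 2 B\right) \frac{B}{6} = \frac{B \left(4 + 2 B\right)}{6}$)
$A{\left(5,1 \right)} R{\left(6 \right)} \left(-18\right) = \left(-3 + 5\right) \frac{1}{3} \cdot 6 \left(2 + 6\right) \left(-18\right) = 2 \cdot \frac{1}{3} \cdot 6 \cdot 8 \left(-18\right) = 2 \cdot 16 \left(-18\right) = 32 \left(-18\right) = -576$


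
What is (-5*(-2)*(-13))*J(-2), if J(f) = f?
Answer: 260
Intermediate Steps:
(-5*(-2)*(-13))*J(-2) = (-5*(-2)*(-13))*(-2) = (10*(-13))*(-2) = -130*(-2) = 260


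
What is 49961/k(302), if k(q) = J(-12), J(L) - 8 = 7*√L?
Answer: 99922/163 - 349727*I*√3/326 ≈ 613.02 - 1858.1*I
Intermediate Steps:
J(L) = 8 + 7*√L
k(q) = 8 + 14*I*√3 (k(q) = 8 + 7*√(-12) = 8 + 7*(2*I*√3) = 8 + 14*I*√3)
49961/k(302) = 49961/(8 + 14*I*√3)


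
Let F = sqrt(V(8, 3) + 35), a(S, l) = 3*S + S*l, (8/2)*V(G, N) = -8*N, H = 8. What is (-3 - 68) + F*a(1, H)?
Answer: -71 + 11*sqrt(29) ≈ -11.763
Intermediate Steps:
V(G, N) = -2*N (V(G, N) = (-8*N)/4 = -2*N)
F = sqrt(29) (F = sqrt(-2*3 + 35) = sqrt(-6 + 35) = sqrt(29) ≈ 5.3852)
(-3 - 68) + F*a(1, H) = (-3 - 68) + sqrt(29)*(1*(3 + 8)) = -71 + sqrt(29)*(1*11) = -71 + sqrt(29)*11 = -71 + 11*sqrt(29)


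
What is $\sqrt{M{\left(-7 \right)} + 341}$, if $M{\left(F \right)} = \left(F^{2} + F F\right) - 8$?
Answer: $\sqrt{431} \approx 20.761$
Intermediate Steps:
$M{\left(F \right)} = -8 + 2 F^{2}$ ($M{\left(F \right)} = \left(F^{2} + F^{2}\right) - 8 = 2 F^{2} - 8 = -8 + 2 F^{2}$)
$\sqrt{M{\left(-7 \right)} + 341} = \sqrt{\left(-8 + 2 \left(-7\right)^{2}\right) + 341} = \sqrt{\left(-8 + 2 \cdot 49\right) + 341} = \sqrt{\left(-8 + 98\right) + 341} = \sqrt{90 + 341} = \sqrt{431}$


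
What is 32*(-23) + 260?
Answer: -476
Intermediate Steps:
32*(-23) + 260 = -736 + 260 = -476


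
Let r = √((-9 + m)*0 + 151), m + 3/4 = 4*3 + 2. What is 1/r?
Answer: √151/151 ≈ 0.081379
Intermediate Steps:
m = 53/4 (m = -¾ + (4*3 + 2) = -¾ + (12 + 2) = -¾ + 14 = 53/4 ≈ 13.250)
r = √151 (r = √((-9 + 53/4)*0 + 151) = √((17/4)*0 + 151) = √(0 + 151) = √151 ≈ 12.288)
1/r = 1/(√151) = √151/151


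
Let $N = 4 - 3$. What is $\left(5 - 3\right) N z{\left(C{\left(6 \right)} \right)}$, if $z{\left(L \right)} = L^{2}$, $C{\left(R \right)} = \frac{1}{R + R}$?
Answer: $\frac{1}{72} \approx 0.013889$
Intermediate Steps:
$C{\left(R \right)} = \frac{1}{2 R}$
$N = 1$ ($N = 4 - 3 = 1$)
$\left(5 - 3\right) N z{\left(C{\left(6 \right)} \right)} = \left(5 - 3\right) 1 \left(\frac{1}{2 \cdot 6}\right)^{2} = \left(5 - 3\right) 1 \left(\frac{1}{2} \cdot \frac{1}{6}\right)^{2} = \frac{2 \cdot 1}{144} = 2 \cdot \frac{1}{144} = \frac{1}{72}$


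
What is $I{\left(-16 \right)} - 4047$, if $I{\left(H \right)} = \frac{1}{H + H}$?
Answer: $- \frac{129505}{32} \approx -4047.0$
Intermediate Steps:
$I{\left(H \right)} = \frac{1}{2 H}$
$I{\left(-16 \right)} - 4047 = \frac{1}{2 \left(-16\right)} - 4047 = \frac{1}{2} \left(- \frac{1}{16}\right) - 4047 = - \frac{1}{32} - 4047 = - \frac{129505}{32}$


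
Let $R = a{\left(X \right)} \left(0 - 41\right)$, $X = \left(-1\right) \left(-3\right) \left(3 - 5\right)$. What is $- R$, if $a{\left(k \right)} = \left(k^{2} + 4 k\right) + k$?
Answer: $246$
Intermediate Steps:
$X = -6$ ($X = 3 \left(3 - 5\right) = 3 \left(-2\right) = -6$)
$a{\left(k \right)} = k^{2} + 5 k$
$R = -246$ ($R = - 6 \left(5 - 6\right) \left(0 - 41\right) = \left(-6\right) \left(-1\right) \left(-41\right) = 6 \left(-41\right) = -246$)
$- R = \left(-1\right) \left(-246\right) = 246$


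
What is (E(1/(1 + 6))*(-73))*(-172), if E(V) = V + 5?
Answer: 452016/7 ≈ 64574.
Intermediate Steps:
E(V) = 5 + V
(E(1/(1 + 6))*(-73))*(-172) = ((5 + 1/(1 + 6))*(-73))*(-172) = ((5 + 1/7)*(-73))*(-172) = ((36/7)*(-73))*(-172) = -2628/7*(-172) = 452016/7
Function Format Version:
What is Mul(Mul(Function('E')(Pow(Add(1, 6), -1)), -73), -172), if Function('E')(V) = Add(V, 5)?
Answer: Rational(452016, 7) ≈ 64574.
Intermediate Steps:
Function('E')(V) = Add(5, V)
Mul(Mul(Function('E')(Pow(Add(1, 6), -1)), -73), -172) = Mul(Mul(Add(5, Pow(Add(1, 6), -1)), -73), -172) = Mul(Mul(Add(5, Pow(7, -1)), -73), -172) = Mul(Mul(Add(5, Rational(1, 7)), -73), -172) = Mul(Mul(Rational(36, 7), -73), -172) = Mul(Rational(-2628, 7), -172) = Rational(452016, 7)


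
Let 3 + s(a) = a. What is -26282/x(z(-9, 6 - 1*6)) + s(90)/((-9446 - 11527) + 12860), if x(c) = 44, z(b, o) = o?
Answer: -106614847/178486 ≈ -597.33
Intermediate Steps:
s(a) = -3 + a
-26282/x(z(-9, 6 - 1*6)) + s(90)/((-9446 - 11527) + 12860) = -26282/44 + (-3 + 90)/((-9446 - 11527) + 12860) = -26282*1/44 + 87/(-20973 + 12860) = -13141/22 + 87/(-8113) = -13141/22 + 87*(-1/8113) = -13141/22 - 87/8113 = -106614847/178486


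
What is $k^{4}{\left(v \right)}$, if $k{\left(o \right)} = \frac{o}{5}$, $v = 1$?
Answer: $\frac{1}{625} \approx 0.0016$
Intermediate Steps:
$k{\left(o \right)} = \frac{o}{5}$ ($k{\left(o \right)} = o \frac{1}{5} = \frac{o}{5}$)
$k^{4}{\left(v \right)} = \left(\frac{1}{5} \cdot 1\right)^{4} = \left(\frac{1}{5}\right)^{4} = \frac{1}{625}$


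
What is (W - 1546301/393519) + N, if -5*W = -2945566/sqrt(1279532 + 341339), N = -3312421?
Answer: -1303502145800/393519 + 2945566*sqrt(33079)/1157765 ≈ -3.3120e+6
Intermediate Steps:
W = 2945566*sqrt(33079)/1157765 (W = -(-2945566)/(5*(sqrt(1279532 + 341339))) = -(-2945566)/(5*(sqrt(1620871))) = -(-2945566)/(5*(7*sqrt(33079))) = -(-2945566)*sqrt(33079)/231553/5 = -(-2945566)*sqrt(33079)/1157765 = 2945566*sqrt(33079)/1157765 ≈ 462.73)
(W - 1546301/393519) + N = (2945566*sqrt(33079)/1157765 - 1546301/393519) - 3312421 = (-1546301/393519 + 2945566*sqrt(33079)/1157765) - 3312421 = -1303502145800/393519 + 2945566*sqrt(33079)/1157765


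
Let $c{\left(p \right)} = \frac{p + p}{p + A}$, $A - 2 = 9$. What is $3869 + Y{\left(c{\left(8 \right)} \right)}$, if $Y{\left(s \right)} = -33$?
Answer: $3836$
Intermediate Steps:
$A = 11$ ($A = 2 + 9 = 11$)
$c{\left(p \right)} = \frac{2 p}{11 + p}$ ($c{\left(p \right)} = \frac{p + p}{p + 11} = \frac{2 p}{11 + p}$)
$3869 + Y{\left(c{\left(8 \right)} \right)} = 3869 - 33 = 3836$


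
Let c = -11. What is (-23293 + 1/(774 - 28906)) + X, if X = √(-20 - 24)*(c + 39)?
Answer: -655278677/28132 + 56*I*√11 ≈ -23293.0 + 185.73*I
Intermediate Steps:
X = 56*I*√11 (X = √(-20 - 24)*(-11 + 39) = √(-44)*28 = (2*I*√11)*28 = 56*I*√11 ≈ 185.73*I)
(-23293 + 1/(774 - 28906)) + X = (-23293 + 1/(774 - 28906)) + 56*I*√11 = (-23293 + 1/(-28132)) + 56*I*√11 = (-23293 - 1/28132) + 56*I*√11 = -655278677/28132 + 56*I*√11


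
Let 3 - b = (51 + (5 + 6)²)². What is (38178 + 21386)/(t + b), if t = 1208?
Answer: -59564/28373 ≈ -2.0993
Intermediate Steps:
b = -29581 (b = 3 - (51 + (5 + 6)²)² = 3 - (51 + 11²)² = 3 - (51 + 121)² = 3 - 1*172² = 3 - 1*29584 = 3 - 29584 = -29581)
(38178 + 21386)/(t + b) = (38178 + 21386)/(1208 - 29581) = 59564/(-28373) = 59564*(-1/28373) = -59564/28373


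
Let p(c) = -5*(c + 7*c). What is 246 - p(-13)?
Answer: -274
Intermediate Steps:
p(c) = -40*c
246 - p(-13) = 246 - (-40)*(-13) = 246 - 1*520 = 246 - 520 = -274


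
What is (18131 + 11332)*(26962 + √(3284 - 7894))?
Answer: 794381406 + 29463*I*√4610 ≈ 7.9438e+8 + 2.0004e+6*I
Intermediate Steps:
(18131 + 11332)*(26962 + √(3284 - 7894)) = 29463*(26962 + √(-4610)) = 29463*(26962 + I*√4610) = 794381406 + 29463*I*√4610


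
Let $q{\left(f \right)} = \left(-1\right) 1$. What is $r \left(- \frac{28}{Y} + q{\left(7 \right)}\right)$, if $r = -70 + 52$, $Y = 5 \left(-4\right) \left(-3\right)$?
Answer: $\frac{132}{5} \approx 26.4$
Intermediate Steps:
$q{\left(f \right)} = -1$
$Y = 60$ ($Y = \left(-20\right) \left(-3\right) = 60$)
$r = -18$
$r \left(- \frac{28}{Y} + q{\left(7 \right)}\right) = - 18 \left(- \frac{28}{60} - 1\right) = - 18 \left(\left(-28\right) \frac{1}{60} - 1\right) = - 18 \left(- \frac{7}{15} - 1\right) = \left(-18\right) \left(- \frac{22}{15}\right) = \frac{132}{5}$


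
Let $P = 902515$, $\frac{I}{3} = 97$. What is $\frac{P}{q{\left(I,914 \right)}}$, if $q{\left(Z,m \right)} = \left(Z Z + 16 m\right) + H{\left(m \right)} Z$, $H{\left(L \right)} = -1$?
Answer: $\frac{902515}{99014} \approx 9.115$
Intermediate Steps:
$I = 291$ ($I = 3 \cdot 97 = 291$)
$q{\left(Z,m \right)} = Z^{2} - Z + 16 m$ ($q{\left(Z,m \right)} = \left(Z Z + 16 m\right) - Z = \left(Z^{2} + 16 m\right) - Z = Z^{2} - Z + 16 m$)
$\frac{P}{q{\left(I,914 \right)}} = \frac{902515}{291^{2} - 291 + 16 \cdot 914} = \frac{902515}{84681 - 291 + 14624} = \frac{902515}{99014}$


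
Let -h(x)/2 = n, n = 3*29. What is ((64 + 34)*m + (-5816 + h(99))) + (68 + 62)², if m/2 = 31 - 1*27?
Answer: 11694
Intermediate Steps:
n = 87
h(x) = -174 (h(x) = -2*87 = -174)
m = 8 (m = 2*(31 - 1*27) = 2*(31 - 27) = 2*4 = 8)
((64 + 34)*m + (-5816 + h(99))) + (68 + 62)² = ((64 + 34)*8 + (-5816 - 174)) + (68 + 62)² = (98*8 - 5990) + 130² = (784 - 5990) + 16900 = -5206 + 16900 = 11694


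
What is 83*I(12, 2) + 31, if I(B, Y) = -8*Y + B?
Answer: -301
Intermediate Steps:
I(B, Y) = B - 8*Y
83*I(12, 2) + 31 = 83*(12 - 8*2) + 31 = 83*(12 - 16) + 31 = 83*(-4) + 31 = -332 + 31 = -301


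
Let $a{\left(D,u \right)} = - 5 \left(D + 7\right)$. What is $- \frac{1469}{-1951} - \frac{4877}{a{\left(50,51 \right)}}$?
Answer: $\frac{9933692}{556035} \approx 17.865$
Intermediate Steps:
$a{\left(D,u \right)} = -35 - 5 D$ ($a{\left(D,u \right)} = - 5 \left(7 + D\right) = -35 - 5 D$)
$- \frac{1469}{-1951} - \frac{4877}{a{\left(50,51 \right)}} = - \frac{1469}{-1951} - \frac{4877}{-35 - 250} = \left(-1469\right) \left(- \frac{1}{1951}\right) - \frac{4877}{-35 - 250} = \frac{1469}{1951} - \frac{4877}{-285} = \frac{1469}{1951} - - \frac{4877}{285} = \frac{1469}{1951} + \frac{4877}{285} = \frac{9933692}{556035}$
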